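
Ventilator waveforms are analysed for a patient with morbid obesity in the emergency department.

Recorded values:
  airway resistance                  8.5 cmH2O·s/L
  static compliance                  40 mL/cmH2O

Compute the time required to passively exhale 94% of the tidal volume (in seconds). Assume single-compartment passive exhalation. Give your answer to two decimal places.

0.96

τ = R × C = 8.5 × 40 mL/cmH2O = 8.5 × 0.040 L/cmH2O = 0.34 s.
Exhaled fraction f = 1 − e^(−t/τ) → t = −τ·ln(1 − f) = −0.34·ln(0.06) = 0.9566 s.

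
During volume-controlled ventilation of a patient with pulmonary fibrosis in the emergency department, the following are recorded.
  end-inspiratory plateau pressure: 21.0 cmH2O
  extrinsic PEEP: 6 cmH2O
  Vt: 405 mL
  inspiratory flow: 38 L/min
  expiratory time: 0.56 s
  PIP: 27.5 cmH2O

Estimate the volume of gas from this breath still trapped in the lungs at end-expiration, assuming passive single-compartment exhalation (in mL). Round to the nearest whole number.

54

Flow: 38 L/min ÷ 60 = 0.6333 L/s.
R = (PIP − Pplat)/V̇ = (27.5 − 21.0) / 0.6333 = 6.5/0.6333 = 10.264 cmH2O·s/L.
C = Vt/(Pplat − PEEP) = 405.0 / (21.0 − 6) = 405.0/15.0 = 27.0 mL/cmH2O.
τ = R × C = 10.264 × 0.027 L/cmH2O = 0.2771 s.
Fraction remaining = e^(−Te/τ) = e^(−0.56/0.2771) = 0.1325.
Trapped volume = 405.0 × 0.1325 = 53.663 mL.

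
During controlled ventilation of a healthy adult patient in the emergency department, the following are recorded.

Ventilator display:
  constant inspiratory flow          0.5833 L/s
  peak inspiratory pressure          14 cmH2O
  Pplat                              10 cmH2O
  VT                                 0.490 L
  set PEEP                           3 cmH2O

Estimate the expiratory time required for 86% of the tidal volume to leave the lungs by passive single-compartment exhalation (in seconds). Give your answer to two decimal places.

R = (PIP − Pplat)/V̇ = (14 − 10) / 0.5833 = 4.0/0.5833 = 6.858 cmH2O·s/L.
C = Vt/(Pplat − PEEP) = 490.0 / (10 − 3) = 490.0/7.0 = 70.0 mL/cmH2O.
τ = R × C = 6.858 × 0.07 L/cmH2O = 0.4801 s.
t = −τ·ln(1 − 0.86) = −0.4801·ln(0.14) = 0.9439 s.

0.94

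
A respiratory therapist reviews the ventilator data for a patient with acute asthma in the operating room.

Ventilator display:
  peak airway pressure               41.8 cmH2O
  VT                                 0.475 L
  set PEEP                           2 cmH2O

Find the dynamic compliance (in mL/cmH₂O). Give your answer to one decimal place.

Dynamic compliance = Vt / (PIP − PEEP) = 475 / (41.8 − 2) = 475 / 39.8 = 11.935 mL/cmH2O.

11.9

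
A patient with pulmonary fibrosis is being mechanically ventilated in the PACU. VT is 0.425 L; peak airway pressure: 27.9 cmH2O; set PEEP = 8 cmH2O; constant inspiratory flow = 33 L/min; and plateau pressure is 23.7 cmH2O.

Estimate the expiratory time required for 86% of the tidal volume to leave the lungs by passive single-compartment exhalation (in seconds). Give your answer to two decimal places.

0.41

Flow: 33 L/min ÷ 60 = 0.55 L/s.
R = (PIP − Pplat)/V̇ = (27.9 − 23.7) / 0.55 = 4.2/0.55 = 7.636 cmH2O·s/L.
C = Vt/(Pplat − PEEP) = 425.0 / (23.7 − 8) = 425.0/15.7 = 27.07 mL/cmH2O.
τ = R × C = 7.636 × 0.02707 L/cmH2O = 0.2067 s.
t = −τ·ln(1 − 0.86) = −0.2067·ln(0.14) = 0.4064 s.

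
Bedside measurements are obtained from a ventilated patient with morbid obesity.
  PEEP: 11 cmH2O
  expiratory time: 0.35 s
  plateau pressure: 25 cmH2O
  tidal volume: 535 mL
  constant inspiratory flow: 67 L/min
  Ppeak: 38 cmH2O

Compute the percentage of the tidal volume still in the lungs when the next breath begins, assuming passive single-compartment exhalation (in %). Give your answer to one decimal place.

45.5

Flow: 67 L/min ÷ 60 = 1.1167 L/s.
R = (PIP − Pplat)/V̇ = (38 − 25) / 1.1167 = 13.0/1.1167 = 11.641 cmH2O·s/L.
C = Vt/(Pplat − PEEP) = 535.0 / (25 − 11) = 535.0/14.0 = 38.214 mL/cmH2O.
τ = R × C = 11.641 × 0.03821 L/cmH2O = 0.4448 s.
Fraction remaining at end-expiration = e^(−Te/τ) = e^(−0.35/0.4448) = 0.4553 → 45.53%.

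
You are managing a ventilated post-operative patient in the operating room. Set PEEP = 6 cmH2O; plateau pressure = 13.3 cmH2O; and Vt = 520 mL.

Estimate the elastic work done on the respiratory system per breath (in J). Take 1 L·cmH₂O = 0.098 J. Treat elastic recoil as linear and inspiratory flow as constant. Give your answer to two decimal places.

0.19

Elastic work ≈ ½ × (Pplat − PEEP) × Vt = 0.5 × (13.3 − 6) × 0.520 L = 0.5 × 7.3 × 0.520 = 1.898 L·cmH2O.
× 0.098 J/(L·cmH2O) → 0.186 J.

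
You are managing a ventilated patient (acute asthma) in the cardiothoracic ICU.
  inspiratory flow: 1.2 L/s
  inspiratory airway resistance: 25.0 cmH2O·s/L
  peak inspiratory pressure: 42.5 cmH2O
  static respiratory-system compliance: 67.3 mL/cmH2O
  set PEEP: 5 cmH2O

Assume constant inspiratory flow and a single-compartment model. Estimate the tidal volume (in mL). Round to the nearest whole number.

Equation of motion (constant flow): PIP = Vt/C + R·V̇ + PEEP.
Vt/C = PIP − R·V̇ − PEEP = 42.5 − 30.0 − 5 = 7.5 cmH2O.
Vt = C × 7.5 = 67.3 × 7.5 = 504.75 mL.

505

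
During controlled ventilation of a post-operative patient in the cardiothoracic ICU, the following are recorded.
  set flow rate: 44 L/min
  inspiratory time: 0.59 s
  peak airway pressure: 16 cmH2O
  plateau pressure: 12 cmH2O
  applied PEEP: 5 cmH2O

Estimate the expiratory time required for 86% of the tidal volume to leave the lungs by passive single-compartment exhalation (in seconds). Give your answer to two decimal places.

0.66

Flow: 44 L/min ÷ 60 = 0.7333 L/s.
Vt = flow × Ti = 0.7333 L/s × 0.59 s × 1000 mL/L = 432.65 mL.
R = (PIP − Pplat)/V̇ = (16 − 12) / 0.7333 = 4.0/0.7333 = 5.455 cmH2O·s/L.
C = Vt/(Pplat − PEEP) = 432.65 / (12 − 5) = 432.65/7.0 = 61.807 mL/cmH2O.
τ = R × C = 5.455 × 0.06181 L/cmH2O = 0.3372 s.
t = −τ·ln(1 − 0.86) = −0.3372·ln(0.14) = 0.663 s.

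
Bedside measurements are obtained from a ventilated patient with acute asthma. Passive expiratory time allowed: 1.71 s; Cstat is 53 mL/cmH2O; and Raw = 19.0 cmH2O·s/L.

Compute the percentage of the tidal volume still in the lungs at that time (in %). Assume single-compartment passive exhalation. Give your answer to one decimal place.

18.3

τ = R × C = 19.0 × 53 mL/cmH2O = 19.0 × 0.053 L/cmH2O = 1.007 s.
Passive exhalation: V(t)/V₀ = e^(−t/τ) = e^(−1.71/1.007) = 0.183.
Fraction remaining = 0.183 → 18.3%.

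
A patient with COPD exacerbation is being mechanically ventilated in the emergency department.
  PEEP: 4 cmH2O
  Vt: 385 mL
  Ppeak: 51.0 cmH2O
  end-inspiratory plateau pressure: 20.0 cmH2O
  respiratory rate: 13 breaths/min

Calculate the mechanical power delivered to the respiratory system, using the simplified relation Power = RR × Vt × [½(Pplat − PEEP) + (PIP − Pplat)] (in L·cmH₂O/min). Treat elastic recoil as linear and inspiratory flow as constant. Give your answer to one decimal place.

Per-breath work = Vt × [½(Pplat−PEEP) + (PIP−Pplat)] = 0.385 × [0.5×16.0 + 31.0] = 0.385 × 39.0 = 15.015 L·cmH2O.
Power = 13 × 15.015 = 195.2 L·cmH2O/min.

195.2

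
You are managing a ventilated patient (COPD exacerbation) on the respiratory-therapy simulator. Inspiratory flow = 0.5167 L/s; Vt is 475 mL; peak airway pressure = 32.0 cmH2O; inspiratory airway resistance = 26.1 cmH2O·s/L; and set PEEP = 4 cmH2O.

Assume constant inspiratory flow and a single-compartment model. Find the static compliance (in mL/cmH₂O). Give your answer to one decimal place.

Equation of motion (constant flow): PIP = Vt/C + R·V̇ + PEEP.
Vt/C = PIP − R·V̇ − PEEP = 32.0 − 26.1×0.5167 − 4 = 32.0 − 13.486 − 4 = 14.514 cmH2O.
C = Vt / 14.514 = 475 / 14.514 = 32.727 mL/cmH2O.

32.7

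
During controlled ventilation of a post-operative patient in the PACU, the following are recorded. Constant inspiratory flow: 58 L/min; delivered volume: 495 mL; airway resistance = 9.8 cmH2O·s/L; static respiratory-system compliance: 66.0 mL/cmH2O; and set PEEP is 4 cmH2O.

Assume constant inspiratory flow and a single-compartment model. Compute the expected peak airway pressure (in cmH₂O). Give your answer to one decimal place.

21.0

Flow: 58 L/min ÷ 60 = 0.9667 L/s.
Equation of motion (constant flow): PIP = Vt/C + R·V̇ + PEEP.
PIP = 495/66.0 + 9.8×0.9667 + 4 = 7.5 + 9.474 + 4 = 20.974 cmH2O.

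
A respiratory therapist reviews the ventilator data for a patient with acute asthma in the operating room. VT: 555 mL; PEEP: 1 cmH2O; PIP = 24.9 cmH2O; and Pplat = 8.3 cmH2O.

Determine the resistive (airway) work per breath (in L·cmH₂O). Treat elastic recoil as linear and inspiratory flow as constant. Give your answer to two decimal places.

With constant inspiratory flow the resistive pressure is constant at PIP − Pplat = 24.9 − 8.3 = 16.6 cmH2O, so resistive work = 16.6 × 0.555 = 9.213 L·cmH2O.

9.21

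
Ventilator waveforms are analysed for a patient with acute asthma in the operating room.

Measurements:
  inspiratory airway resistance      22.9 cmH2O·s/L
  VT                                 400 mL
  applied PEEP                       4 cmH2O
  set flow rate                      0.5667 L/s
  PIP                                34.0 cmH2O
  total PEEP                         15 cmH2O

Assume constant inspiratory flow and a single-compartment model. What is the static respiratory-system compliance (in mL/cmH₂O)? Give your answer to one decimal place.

Total PEEP = 15 cmH2O (set 4 + intrinsic 11); this is the baseline alveolar pressure.
Equation of motion (constant flow): PIP = Vt/C + R·V̇ + PEEP.
Vt/C = PIP − R·V̇ − PEEP = 34.0 − 22.9×0.5667 − 15 = 34.0 − 12.977 − 15 = 6.023 cmH2O.
C = Vt / 6.023 = 400 / 6.023 = 66.412 mL/cmH2O.

66.4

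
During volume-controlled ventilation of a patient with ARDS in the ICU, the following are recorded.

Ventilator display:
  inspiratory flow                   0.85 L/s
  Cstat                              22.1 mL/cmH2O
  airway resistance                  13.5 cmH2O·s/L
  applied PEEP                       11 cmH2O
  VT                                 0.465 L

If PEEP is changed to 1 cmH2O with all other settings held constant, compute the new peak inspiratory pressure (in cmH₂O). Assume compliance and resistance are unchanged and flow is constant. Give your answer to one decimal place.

PIP = Vt/C + R·V̇ + PEEP (constant-flow equation of motion).
Only the baseline term changes: ΔPIP = ΔPEEP = 1 − 11 = -10.0 cmH2O.
Original PIP = 465/22.1 + 13.5×0.85 + 11 = 43.516 cmH2O; new PIP = 43.516 + (-10.0) = 33.516 cmH2O.

33.5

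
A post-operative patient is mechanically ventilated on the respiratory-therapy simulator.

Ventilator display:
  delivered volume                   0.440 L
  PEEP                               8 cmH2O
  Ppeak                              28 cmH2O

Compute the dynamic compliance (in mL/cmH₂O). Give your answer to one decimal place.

22.0

Dynamic compliance = Vt / (PIP − PEEP) = 440 / (28 − 8) = 440 / 20.0 = 22.0 mL/cmH2O.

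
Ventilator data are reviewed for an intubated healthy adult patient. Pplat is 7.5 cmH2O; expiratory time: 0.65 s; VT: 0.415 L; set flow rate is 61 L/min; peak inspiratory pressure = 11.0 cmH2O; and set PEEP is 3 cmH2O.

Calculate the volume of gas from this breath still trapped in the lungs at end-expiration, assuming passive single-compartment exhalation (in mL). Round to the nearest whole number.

54

Flow: 61 L/min ÷ 60 = 1.0167 L/s.
R = (PIP − Pplat)/V̇ = (11.0 − 7.5) / 1.0167 = 3.5/1.0167 = 3.443 cmH2O·s/L.
C = Vt/(Pplat − PEEP) = 415.0 / (7.5 − 3) = 415.0/4.5 = 92.222 mL/cmH2O.
τ = R × C = 3.443 × 0.09222 L/cmH2O = 0.3175 s.
Fraction remaining = e^(−Te/τ) = e^(−0.65/0.3175) = 0.1291.
Trapped volume = 415.0 × 0.1291 = 53.577 mL.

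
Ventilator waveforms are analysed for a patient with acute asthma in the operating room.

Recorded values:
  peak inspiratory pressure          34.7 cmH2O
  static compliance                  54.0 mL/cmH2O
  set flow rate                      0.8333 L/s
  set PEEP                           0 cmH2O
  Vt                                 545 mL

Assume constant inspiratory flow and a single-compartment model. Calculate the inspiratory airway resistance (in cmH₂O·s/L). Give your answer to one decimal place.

Equation of motion (constant flow): PIP = Vt/C + R·V̇ + PEEP.
R·V̇ = PIP − Vt/C − PEEP = 34.7 − 545/54.0 − 0 = 34.7 − 10.093 − 0 = 24.607 cmH2O.
R = 24.607 / 0.8333 = 29.53 cmH2O·s/L.

29.5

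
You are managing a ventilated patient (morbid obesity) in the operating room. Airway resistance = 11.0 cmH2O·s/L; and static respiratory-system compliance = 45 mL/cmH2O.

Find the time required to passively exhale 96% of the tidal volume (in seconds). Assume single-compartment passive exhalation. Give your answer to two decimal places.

τ = R × C = 11.0 × 45 mL/cmH2O = 11.0 × 0.045 L/cmH2O = 0.495 s.
Exhaled fraction f = 1 − e^(−t/τ) → t = −τ·ln(1 − f) = −0.495·ln(0.04) = 1.593 s.

1.59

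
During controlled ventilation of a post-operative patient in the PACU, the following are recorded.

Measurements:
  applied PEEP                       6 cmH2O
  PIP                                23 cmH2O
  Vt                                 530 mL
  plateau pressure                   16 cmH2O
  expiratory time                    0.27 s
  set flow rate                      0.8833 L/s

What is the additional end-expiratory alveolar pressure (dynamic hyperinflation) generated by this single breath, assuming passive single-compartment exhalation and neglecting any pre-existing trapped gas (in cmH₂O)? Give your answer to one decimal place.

R = (PIP − Pplat)/V̇ = (23 − 16) / 0.8833 = 7.0/0.8833 = 7.925 cmH2O·s/L.
C = Vt/(Pplat − PEEP) = 530.0 / (16 − 6) = 530.0/10.0 = 53.0 mL/cmH2O.
τ = R × C = 7.925 × 0.053 L/cmH2O = 0.42 s.
Fraction remaining = e^(−Te/τ) = e^(−0.27/0.42) = 0.5258; trapped volume = 530.0 × 0.5258 = 278.67 mL.
Additional alveolar pressure from trapping ≈ V_trapped / C = 278.67 / 53.0 = 5.258 cmH2O.

5.3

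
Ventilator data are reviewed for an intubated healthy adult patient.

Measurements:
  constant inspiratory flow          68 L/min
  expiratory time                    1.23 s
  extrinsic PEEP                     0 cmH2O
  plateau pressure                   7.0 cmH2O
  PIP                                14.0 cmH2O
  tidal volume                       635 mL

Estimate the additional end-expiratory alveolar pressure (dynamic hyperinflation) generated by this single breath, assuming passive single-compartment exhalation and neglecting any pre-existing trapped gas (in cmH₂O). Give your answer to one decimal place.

0.8

Flow: 68 L/min ÷ 60 = 1.1333 L/s.
R = (PIP − Pplat)/V̇ = (14.0 − 7.0) / 1.1333 = 7.0/1.1333 = 6.177 cmH2O·s/L.
C = Vt/(Pplat − PEEP) = 635.0 / (7.0 − 0) = 635.0/7.0 = 90.714 mL/cmH2O.
τ = R × C = 6.177 × 0.09071 L/cmH2O = 0.5603 s.
Fraction remaining = e^(−Te/τ) = e^(−1.23/0.5603) = 0.1113; trapped volume = 635.0 × 0.1113 = 70.676 mL.
Additional alveolar pressure from trapping ≈ V_trapped / C = 70.676 / 90.714 = 0.7791 cmH2O.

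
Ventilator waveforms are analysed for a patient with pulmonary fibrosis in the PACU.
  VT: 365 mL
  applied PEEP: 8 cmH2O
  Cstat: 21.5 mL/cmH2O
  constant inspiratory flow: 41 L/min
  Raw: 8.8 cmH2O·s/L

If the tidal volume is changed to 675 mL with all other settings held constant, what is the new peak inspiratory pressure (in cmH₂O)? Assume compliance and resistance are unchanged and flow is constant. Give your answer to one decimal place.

Flow: 41 L/min ÷ 60 = 0.6833 L/s.
PIP = Vt/C + R·V̇ + PEEP (constant-flow equation of motion).
Only the elastic term changes: ΔPIP = ΔVt / C = (675 − 365) / 21.5 = 14.419 cmH2O.
Original PIP = 365/21.5 + 8.8×0.6833 + 8 = 30.99 cmH2O; new PIP = 30.99 + (14.419) = 45.409 cmH2O.

45.4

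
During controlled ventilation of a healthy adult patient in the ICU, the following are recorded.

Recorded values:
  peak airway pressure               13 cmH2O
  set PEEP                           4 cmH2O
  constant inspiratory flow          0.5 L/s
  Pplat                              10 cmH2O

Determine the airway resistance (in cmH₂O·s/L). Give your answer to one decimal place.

6.0

Raw = (PIP − Pplat) / flow = (13 − 10) / 0.5 = 3.0 / 0.5 = 6.0 cmH2O·s/L.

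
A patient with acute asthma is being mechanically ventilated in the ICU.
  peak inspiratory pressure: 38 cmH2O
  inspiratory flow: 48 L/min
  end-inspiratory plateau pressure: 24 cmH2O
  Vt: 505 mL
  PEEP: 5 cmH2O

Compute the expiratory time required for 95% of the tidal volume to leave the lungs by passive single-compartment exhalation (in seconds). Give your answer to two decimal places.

1.39

Flow: 48 L/min ÷ 60 = 0.8 L/s.
R = (PIP − Pplat)/V̇ = (38 − 24) / 0.8 = 14.0/0.8 = 17.5 cmH2O·s/L.
C = Vt/(Pplat − PEEP) = 505.0 / (24 − 5) = 505.0/19.0 = 26.579 mL/cmH2O.
τ = R × C = 17.5 × 0.02658 L/cmH2O = 0.4652 s.
t = −τ·ln(1 − 0.95) = −0.4652·ln(0.05) = 1.394 s.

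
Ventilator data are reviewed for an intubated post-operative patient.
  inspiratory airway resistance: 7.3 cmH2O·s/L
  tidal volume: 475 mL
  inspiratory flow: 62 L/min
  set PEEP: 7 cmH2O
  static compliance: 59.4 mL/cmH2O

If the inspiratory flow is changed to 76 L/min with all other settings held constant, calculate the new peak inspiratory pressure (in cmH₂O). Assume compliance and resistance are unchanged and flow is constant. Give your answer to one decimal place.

Flow: 62 L/min ÷ 60 = 1.0333 L/s.
New flow: 76 L/min ÷ 60 = 1.2667 L/s.
PIP = Vt/C + R·V̇ + PEEP (constant-flow equation of motion).
Only the resistive term changes: ΔPIP = R × ΔV̇ = 7.3 × (1.2667 − 1.0333) = 7.3 × 0.2334 = 1.704 cmH2O.
Original PIP = 475/59.4 + 7.3×1.0333 + 7 = 22.54 cmH2O; new PIP = 22.54 + (1.704) = 24.244 cmH2O.

24.2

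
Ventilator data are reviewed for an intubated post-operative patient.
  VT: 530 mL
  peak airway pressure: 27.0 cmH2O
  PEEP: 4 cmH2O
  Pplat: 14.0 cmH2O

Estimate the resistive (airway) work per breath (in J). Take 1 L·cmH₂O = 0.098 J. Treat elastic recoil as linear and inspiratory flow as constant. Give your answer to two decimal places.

With constant inspiratory flow the resistive pressure is constant at PIP − Pplat = 27.0 − 14.0 = 13.0 cmH2O, so resistive work = 13.0 × 0.530 = 6.89 L·cmH2O.
× 0.098 J/(L·cmH2O) → 0.6752 J.

0.68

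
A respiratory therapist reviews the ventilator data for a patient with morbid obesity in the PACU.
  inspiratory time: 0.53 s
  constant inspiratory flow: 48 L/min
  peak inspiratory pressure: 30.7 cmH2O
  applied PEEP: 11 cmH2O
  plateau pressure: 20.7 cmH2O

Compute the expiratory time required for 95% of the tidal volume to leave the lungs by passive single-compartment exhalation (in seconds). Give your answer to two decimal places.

1.64

Flow: 48 L/min ÷ 60 = 0.8 L/s.
Vt = flow × Ti = 0.8 L/s × 0.53 s × 1000 mL/L = 424.0 mL.
R = (PIP − Pplat)/V̇ = (30.7 − 20.7) / 0.8 = 10.0/0.8 = 12.5 cmH2O·s/L.
C = Vt/(Pplat − PEEP) = 424.0 / (20.7 − 11) = 424.0/9.7 = 43.711 mL/cmH2O.
τ = R × C = 12.5 × 0.04371 L/cmH2O = 0.5464 s.
t = −τ·ln(1 − 0.95) = −0.5464·ln(0.05) = 1.637 s.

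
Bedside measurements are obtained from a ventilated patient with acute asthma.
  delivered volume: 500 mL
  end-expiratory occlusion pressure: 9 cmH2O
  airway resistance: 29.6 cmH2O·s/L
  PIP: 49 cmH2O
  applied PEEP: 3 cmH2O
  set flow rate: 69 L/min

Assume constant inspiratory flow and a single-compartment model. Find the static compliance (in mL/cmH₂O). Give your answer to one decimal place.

83.9

Flow: 69 L/min ÷ 60 = 1.15 L/s.
Total PEEP = 9 cmH2O (set 3 + intrinsic 6); this is the baseline alveolar pressure.
Equation of motion (constant flow): PIP = Vt/C + R·V̇ + PEEP.
Vt/C = PIP − R·V̇ − PEEP = 49 − 29.6×1.15 − 9 = 49 − 34.04 − 9 = 5.96 cmH2O.
C = Vt / 5.96 = 500 / 5.96 = 83.893 mL/cmH2O.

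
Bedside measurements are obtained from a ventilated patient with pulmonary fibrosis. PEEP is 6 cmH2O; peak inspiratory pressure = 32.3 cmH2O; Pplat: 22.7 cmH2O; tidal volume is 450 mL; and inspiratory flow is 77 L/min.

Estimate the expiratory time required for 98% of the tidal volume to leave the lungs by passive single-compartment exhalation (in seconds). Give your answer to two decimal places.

Flow: 77 L/min ÷ 60 = 1.2833 L/s.
R = (PIP − Pplat)/V̇ = (32.3 − 22.7) / 1.2833 = 9.6/1.2833 = 7.481 cmH2O·s/L.
C = Vt/(Pplat − PEEP) = 450.0 / (22.7 − 6) = 450.0/16.7 = 26.946 mL/cmH2O.
τ = R × C = 7.481 × 0.02695 L/cmH2O = 0.2016 s.
t = −τ·ln(1 − 0.98) = −0.2016·ln(0.02) = 0.7887 s.

0.79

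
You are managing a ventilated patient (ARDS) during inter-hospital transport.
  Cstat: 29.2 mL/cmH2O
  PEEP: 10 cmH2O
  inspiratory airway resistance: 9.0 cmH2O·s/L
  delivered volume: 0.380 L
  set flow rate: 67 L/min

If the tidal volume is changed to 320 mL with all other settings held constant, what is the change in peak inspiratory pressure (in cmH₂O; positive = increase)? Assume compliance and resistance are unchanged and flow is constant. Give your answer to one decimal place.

-2.1

PIP = Vt/C + R·V̇ + PEEP (constant-flow equation of motion).
Only the elastic term changes: ΔPIP = ΔVt / C = (320 − 380) / 29.2 = -2.055 cmH2O.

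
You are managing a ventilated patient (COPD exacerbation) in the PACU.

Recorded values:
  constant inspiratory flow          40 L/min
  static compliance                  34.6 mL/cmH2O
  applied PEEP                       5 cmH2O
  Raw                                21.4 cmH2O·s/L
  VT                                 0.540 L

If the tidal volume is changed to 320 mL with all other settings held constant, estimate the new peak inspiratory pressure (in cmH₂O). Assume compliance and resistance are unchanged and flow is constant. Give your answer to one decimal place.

Flow: 40 L/min ÷ 60 = 0.6667 L/s.
PIP = Vt/C + R·V̇ + PEEP (constant-flow equation of motion).
Only the elastic term changes: ΔPIP = ΔVt / C = (320 − 540) / 34.6 = -6.358 cmH2O.
Original PIP = 540/34.6 + 21.4×0.6667 + 5 = 34.874 cmH2O; new PIP = 34.874 + (-6.358) = 28.516 cmH2O.

28.5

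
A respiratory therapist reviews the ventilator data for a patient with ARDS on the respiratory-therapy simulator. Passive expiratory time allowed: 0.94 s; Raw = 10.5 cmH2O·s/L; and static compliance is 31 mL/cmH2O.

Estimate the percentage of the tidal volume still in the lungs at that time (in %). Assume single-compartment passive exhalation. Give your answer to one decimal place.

5.6

τ = R × C = 10.5 × 31 mL/cmH2O = 10.5 × 0.031 L/cmH2O = 0.3255 s.
Passive exhalation: V(t)/V₀ = e^(−t/τ) = e^(−0.94/0.3255) = 0.0557.
Fraction remaining = 0.0557 → 5.57%.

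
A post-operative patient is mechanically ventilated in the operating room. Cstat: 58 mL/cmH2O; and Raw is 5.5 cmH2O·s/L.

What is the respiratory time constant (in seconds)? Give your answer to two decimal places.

0.32

τ = R × C = 5.5 × 58 mL/cmH2O = 5.5 × 0.058 L/cmH2O = 0.319 s.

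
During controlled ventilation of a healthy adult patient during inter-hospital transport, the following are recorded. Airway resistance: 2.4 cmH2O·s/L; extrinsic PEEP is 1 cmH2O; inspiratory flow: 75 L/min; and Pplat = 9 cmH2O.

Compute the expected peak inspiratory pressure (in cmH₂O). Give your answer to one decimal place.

12.0

Flow: 75 L/min ÷ 60 = 1.25 L/s.
PIP = Pplat + Raw × flow = 9 + 2.4 × 1.25 = 9 + 3.0 = 12.0 cmH2O.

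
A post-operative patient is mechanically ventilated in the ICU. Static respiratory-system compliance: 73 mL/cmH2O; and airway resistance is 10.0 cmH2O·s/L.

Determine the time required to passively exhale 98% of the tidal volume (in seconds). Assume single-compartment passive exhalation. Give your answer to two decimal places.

2.86

τ = R × C = 10.0 × 73 mL/cmH2O = 10.0 × 0.073 L/cmH2O = 0.73 s.
Exhaled fraction f = 1 − e^(−t/τ) → t = −τ·ln(1 − f) = −0.73·ln(0.02) = 2.856 s.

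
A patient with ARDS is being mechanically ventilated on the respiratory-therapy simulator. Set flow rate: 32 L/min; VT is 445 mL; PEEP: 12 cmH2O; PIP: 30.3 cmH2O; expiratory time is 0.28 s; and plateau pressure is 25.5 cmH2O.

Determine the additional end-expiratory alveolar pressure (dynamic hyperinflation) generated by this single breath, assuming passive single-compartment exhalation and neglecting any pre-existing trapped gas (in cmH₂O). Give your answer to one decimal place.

Flow: 32 L/min ÷ 60 = 0.5333 L/s.
R = (PIP − Pplat)/V̇ = (30.3 − 25.5) / 0.5333 = 4.8/0.5333 = 9.001 cmH2O·s/L.
C = Vt/(Pplat − PEEP) = 445.0 / (25.5 − 12) = 445.0/13.5 = 32.963 mL/cmH2O.
τ = R × C = 9.001 × 0.03296 L/cmH2O = 0.2967 s.
Fraction remaining = e^(−Te/τ) = e^(−0.28/0.2967) = 0.3892; trapped volume = 445.0 × 0.3892 = 173.19 mL.
Additional alveolar pressure from trapping ≈ V_trapped / C = 173.19 / 32.963 = 5.254 cmH2O.

5.3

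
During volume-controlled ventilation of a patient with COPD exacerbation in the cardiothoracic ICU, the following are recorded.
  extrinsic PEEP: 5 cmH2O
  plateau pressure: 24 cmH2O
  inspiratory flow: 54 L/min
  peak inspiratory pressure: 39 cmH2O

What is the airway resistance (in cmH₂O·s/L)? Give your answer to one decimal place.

Flow: 54 L/min ÷ 60 = 0.9 L/s.
Raw = (PIP − Pplat) / flow = (39 − 24) / 0.9 = 15.0 / 0.9 = 16.667 cmH2O·s/L.

16.7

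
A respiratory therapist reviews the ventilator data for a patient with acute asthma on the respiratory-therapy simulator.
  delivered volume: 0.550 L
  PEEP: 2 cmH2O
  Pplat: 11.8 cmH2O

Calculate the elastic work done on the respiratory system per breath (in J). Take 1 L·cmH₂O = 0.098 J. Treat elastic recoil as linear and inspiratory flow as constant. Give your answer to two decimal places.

Elastic work ≈ ½ × (Pplat − PEEP) × Vt = 0.5 × (11.8 − 2) × 0.550 L = 0.5 × 9.8 × 0.550 = 2.695 L·cmH2O.
× 0.098 J/(L·cmH2O) → 0.2641 J.

0.26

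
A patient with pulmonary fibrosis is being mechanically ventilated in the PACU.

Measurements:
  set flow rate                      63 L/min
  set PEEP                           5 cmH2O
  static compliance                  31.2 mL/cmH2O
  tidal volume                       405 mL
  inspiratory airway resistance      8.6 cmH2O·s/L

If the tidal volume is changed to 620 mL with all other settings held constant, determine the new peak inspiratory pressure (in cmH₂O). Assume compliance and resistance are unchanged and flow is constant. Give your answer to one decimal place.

Flow: 63 L/min ÷ 60 = 1.05 L/s.
PIP = Vt/C + R·V̇ + PEEP (constant-flow equation of motion).
Only the elastic term changes: ΔPIP = ΔVt / C = (620 − 405) / 31.2 = 6.891 cmH2O.
Original PIP = 405/31.2 + 8.6×1.05 + 5 = 27.011 cmH2O; new PIP = 27.011 + (6.891) = 33.902 cmH2O.

33.9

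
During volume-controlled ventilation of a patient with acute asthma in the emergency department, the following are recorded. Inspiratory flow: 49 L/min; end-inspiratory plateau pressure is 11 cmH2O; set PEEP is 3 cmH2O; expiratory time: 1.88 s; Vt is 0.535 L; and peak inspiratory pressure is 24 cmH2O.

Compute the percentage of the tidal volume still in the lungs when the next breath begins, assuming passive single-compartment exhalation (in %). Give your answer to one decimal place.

17.1

Flow: 49 L/min ÷ 60 = 0.8167 L/s.
R = (PIP − Pplat)/V̇ = (24 − 11) / 0.8167 = 13.0/0.8167 = 15.918 cmH2O·s/L.
C = Vt/(Pplat − PEEP) = 535.0 / (11 − 3) = 535.0/8.0 = 66.875 mL/cmH2O.
τ = R × C = 15.918 × 0.06688 L/cmH2O = 1.065 s.
Fraction remaining at end-expiration = e^(−Te/τ) = e^(−1.88/1.065) = 0.1711 → 17.11%.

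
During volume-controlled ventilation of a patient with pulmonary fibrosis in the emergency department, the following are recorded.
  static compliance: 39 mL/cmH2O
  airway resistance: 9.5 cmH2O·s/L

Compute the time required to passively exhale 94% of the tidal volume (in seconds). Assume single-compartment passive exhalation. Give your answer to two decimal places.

1.04

τ = R × C = 9.5 × 39 mL/cmH2O = 9.5 × 0.039 L/cmH2O = 0.3705 s.
Exhaled fraction f = 1 − e^(−t/τ) → t = −τ·ln(1 − f) = −0.3705·ln(0.06) = 1.042 s.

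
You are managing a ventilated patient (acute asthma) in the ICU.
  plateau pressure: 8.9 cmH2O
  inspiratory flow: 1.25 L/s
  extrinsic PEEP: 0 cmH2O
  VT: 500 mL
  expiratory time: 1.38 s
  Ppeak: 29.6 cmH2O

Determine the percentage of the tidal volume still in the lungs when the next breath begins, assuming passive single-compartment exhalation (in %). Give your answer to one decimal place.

22.7

R = (PIP − Pplat)/V̇ = (29.6 − 8.9) / 1.25 = 20.7/1.25 = 16.56 cmH2O·s/L.
C = Vt/(Pplat − PEEP) = 500.0 / (8.9 − 0) = 500.0/8.9 = 56.18 mL/cmH2O.
τ = R × C = 16.56 × 0.05618 L/cmH2O = 0.9303 s.
Fraction remaining at end-expiration = e^(−Te/τ) = e^(−1.38/0.9303) = 0.2269 → 22.69%.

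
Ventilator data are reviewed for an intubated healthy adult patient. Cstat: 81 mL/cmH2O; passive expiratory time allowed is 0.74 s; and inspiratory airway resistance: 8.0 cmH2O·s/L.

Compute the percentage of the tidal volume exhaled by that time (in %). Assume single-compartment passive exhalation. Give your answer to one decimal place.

τ = R × C = 8.0 × 81 mL/cmH2O = 8.0 × 0.081 L/cmH2O = 0.648 s.
Passive exhalation: V(t)/V₀ = e^(−t/τ) = e^(−0.74/0.648) = 0.3192.
Fraction exhaled = 1 − 0.3192 = 0.6808 → 68.08%.

68.1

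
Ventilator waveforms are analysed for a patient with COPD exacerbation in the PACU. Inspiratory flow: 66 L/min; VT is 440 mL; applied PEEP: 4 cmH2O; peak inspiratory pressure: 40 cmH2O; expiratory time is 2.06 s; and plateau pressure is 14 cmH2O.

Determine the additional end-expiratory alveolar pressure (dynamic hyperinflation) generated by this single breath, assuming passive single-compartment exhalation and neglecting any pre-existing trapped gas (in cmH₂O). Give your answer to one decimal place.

Flow: 66 L/min ÷ 60 = 1.1 L/s.
R = (PIP − Pplat)/V̇ = (40 − 14) / 1.1 = 26.0/1.1 = 23.636 cmH2O·s/L.
C = Vt/(Pplat − PEEP) = 440.0 / (14 − 4) = 440.0/10.0 = 44.0 mL/cmH2O.
τ = R × C = 23.636 × 0.044 L/cmH2O = 1.04 s.
Fraction remaining = e^(−Te/τ) = e^(−2.06/1.04) = 0.138; trapped volume = 440.0 × 0.138 = 60.72 mL.
Additional alveolar pressure from trapping ≈ V_trapped / C = 60.72 / 44.0 = 1.38 cmH2O.

1.4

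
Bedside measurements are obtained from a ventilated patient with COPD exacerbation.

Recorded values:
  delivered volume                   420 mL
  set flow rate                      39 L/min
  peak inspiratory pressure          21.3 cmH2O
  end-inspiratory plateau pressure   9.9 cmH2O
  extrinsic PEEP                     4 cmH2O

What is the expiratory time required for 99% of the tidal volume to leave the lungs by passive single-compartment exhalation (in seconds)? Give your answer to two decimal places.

Flow: 39 L/min ÷ 60 = 0.65 L/s.
R = (PIP − Pplat)/V̇ = (21.3 − 9.9) / 0.65 = 11.4/0.65 = 17.538 cmH2O·s/L.
C = Vt/(Pplat − PEEP) = 420.0 / (9.9 − 4) = 420.0/5.9 = 71.186 mL/cmH2O.
τ = R × C = 17.538 × 0.07119 L/cmH2O = 1.249 s.
t = −τ·ln(1 − 0.99) = −1.249·ln(0.01) = 5.752 s.

5.75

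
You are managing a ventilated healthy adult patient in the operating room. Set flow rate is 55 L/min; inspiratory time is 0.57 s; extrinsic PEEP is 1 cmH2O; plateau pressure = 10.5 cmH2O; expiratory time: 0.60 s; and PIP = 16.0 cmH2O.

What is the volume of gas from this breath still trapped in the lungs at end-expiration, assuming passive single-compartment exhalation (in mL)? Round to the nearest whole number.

85

Flow: 55 L/min ÷ 60 = 0.9167 L/s.
Vt = flow × Ti = 0.9167 L/s × 0.57 s × 1000 mL/L = 522.52 mL.
R = (PIP − Pplat)/V̇ = (16.0 − 10.5) / 0.9167 = 5.5/0.9167 = 6.0 cmH2O·s/L.
C = Vt/(Pplat − PEEP) = 522.52 / (10.5 − 1) = 522.52/9.5 = 55.002 mL/cmH2O.
τ = R × C = 6.0 × 0.055 L/cmH2O = 0.33 s.
Fraction remaining = e^(−Te/τ) = e^(−0.60/0.33) = 0.1623.
Trapped volume = 522.52 × 0.1623 = 84.805 mL.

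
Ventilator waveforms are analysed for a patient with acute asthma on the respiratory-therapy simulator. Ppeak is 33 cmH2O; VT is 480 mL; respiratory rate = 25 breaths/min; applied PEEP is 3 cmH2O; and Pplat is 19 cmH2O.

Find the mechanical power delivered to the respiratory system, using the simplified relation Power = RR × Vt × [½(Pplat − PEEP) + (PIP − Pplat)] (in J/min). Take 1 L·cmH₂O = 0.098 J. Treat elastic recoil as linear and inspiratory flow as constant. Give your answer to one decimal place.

25.9

Per-breath work = Vt × [½(Pplat−PEEP) + (PIP−Pplat)] = 0.480 × [0.5×16.0 + 14.0] = 0.480 × 22.0 = 10.56 L·cmH2O.
Power = 25 × 10.56 = 264.0 L·cmH2O/min.
× 0.098 J/(L·cmH2O) → 25.872 J/min.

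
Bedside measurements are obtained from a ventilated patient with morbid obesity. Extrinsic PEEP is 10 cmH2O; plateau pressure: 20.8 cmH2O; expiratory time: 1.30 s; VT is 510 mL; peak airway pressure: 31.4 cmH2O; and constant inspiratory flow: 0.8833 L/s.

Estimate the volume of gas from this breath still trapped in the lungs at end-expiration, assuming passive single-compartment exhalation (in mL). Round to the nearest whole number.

51

R = (PIP − Pplat)/V̇ = (31.4 − 20.8) / 0.8833 = 10.6/0.8833 = 12.0 cmH2O·s/L.
C = Vt/(Pplat − PEEP) = 510.0 / (20.8 − 10) = 510.0/10.8 = 47.222 mL/cmH2O.
τ = R × C = 12.0 × 0.04722 L/cmH2O = 0.5666 s.
Fraction remaining = e^(−Te/τ) = e^(−1.30/0.5666) = 0.1008.
Trapped volume = 510.0 × 0.1008 = 51.408 mL.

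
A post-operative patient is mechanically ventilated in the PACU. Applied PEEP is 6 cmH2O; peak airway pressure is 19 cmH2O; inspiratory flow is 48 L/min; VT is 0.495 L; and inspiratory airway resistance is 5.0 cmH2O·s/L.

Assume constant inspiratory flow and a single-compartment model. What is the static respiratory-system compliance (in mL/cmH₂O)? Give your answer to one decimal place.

55.0

Flow: 48 L/min ÷ 60 = 0.8 L/s.
Equation of motion (constant flow): PIP = Vt/C + R·V̇ + PEEP.
Vt/C = PIP − R·V̇ − PEEP = 19 − 5.0×0.8 − 6 = 19 − 4.0 − 6 = 9.0 cmH2O.
C = Vt / 9.0 = 495 / 9.0 = 55.0 mL/cmH2O.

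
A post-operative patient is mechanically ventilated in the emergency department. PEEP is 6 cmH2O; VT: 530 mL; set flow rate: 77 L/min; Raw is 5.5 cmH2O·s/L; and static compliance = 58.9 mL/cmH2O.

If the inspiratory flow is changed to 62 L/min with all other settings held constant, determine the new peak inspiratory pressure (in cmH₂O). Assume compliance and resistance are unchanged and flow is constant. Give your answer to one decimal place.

Flow: 77 L/min ÷ 60 = 1.2833 L/s.
New flow: 62 L/min ÷ 60 = 1.0333 L/s.
PIP = Vt/C + R·V̇ + PEEP (constant-flow equation of motion).
Only the resistive term changes: ΔPIP = R × ΔV̇ = 5.5 × (1.0333 − 1.2833) = 5.5 × -0.25 = -1.375 cmH2O.
Original PIP = 530/58.9 + 5.5×1.2833 + 6 = 22.056 cmH2O; new PIP = 22.056 + (-1.375) = 20.681 cmH2O.

20.7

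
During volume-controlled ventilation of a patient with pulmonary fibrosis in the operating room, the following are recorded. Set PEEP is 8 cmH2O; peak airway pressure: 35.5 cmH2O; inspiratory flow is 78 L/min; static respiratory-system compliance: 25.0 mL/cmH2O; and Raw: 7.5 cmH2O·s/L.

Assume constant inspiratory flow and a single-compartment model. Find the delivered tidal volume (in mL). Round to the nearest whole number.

444

Flow: 78 L/min ÷ 60 = 1.3 L/s.
Equation of motion (constant flow): PIP = Vt/C + R·V̇ + PEEP.
Vt/C = PIP − R·V̇ − PEEP = 35.5 − 9.75 − 8 = 17.75 cmH2O.
Vt = C × 17.75 = 25.0 × 17.75 = 443.75 mL.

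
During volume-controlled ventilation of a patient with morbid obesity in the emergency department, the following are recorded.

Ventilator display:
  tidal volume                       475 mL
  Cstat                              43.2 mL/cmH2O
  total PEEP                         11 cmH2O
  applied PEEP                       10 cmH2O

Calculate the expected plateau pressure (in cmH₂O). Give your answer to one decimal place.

22.0

End-expiratory occlusion gives total PEEP = 11 cmH2O (intrinsic PEEP = 11 − 10 = 1). Use total PEEP for the elastic gradient.
Pplat = PEEPtotal + Vt / Cstat = 11 + 475 / 43.2 = 11 + 10.995 = 21.995 cmH2O.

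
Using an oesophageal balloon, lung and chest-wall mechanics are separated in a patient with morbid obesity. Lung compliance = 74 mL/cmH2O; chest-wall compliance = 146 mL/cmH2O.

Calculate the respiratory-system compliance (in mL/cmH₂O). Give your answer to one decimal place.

49.1

Lung and chest wall are elastances in series: 1/Crs = 1/CL + 1/Ccw.
1/Crs = 1/74 + 1/146 = 0.02036.
Crs = 49.116 mL/cmH2O.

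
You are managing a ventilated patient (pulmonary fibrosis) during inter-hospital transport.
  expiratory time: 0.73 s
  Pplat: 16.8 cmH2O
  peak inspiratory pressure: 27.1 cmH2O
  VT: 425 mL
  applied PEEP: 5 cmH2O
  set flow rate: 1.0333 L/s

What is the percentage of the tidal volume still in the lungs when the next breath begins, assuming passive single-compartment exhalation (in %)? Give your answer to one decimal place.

13.1

R = (PIP − Pplat)/V̇ = (27.1 − 16.8) / 1.0333 = 10.3/1.0333 = 9.968 cmH2O·s/L.
C = Vt/(Pplat − PEEP) = 425.0 / (16.8 − 5) = 425.0/11.8 = 36.017 mL/cmH2O.
τ = R × C = 9.968 × 0.03602 L/cmH2O = 0.359 s.
Fraction remaining at end-expiration = e^(−Te/τ) = e^(−0.73/0.359) = 0.1309 → 13.09%.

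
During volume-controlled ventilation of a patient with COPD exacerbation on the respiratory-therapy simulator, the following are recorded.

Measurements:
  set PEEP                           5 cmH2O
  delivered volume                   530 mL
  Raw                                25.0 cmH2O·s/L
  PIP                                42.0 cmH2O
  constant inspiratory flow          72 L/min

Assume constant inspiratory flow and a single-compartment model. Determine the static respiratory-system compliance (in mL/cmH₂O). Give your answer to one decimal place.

Flow: 72 L/min ÷ 60 = 1.2 L/s.
Equation of motion (constant flow): PIP = Vt/C + R·V̇ + PEEP.
Vt/C = PIP − R·V̇ − PEEP = 42.0 − 25.0×1.2 − 5 = 42.0 − 30.0 − 5 = 7.0 cmH2O.
C = Vt / 7.0 = 530 / 7.0 = 75.714 mL/cmH2O.

75.7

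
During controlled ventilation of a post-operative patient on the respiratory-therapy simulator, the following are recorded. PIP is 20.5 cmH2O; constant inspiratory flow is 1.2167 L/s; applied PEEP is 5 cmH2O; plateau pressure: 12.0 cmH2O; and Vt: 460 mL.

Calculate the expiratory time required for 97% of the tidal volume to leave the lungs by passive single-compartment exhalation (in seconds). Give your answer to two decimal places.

R = (PIP − Pplat)/V̇ = (20.5 − 12.0) / 1.2167 = 8.5/1.2167 = 6.986 cmH2O·s/L.
C = Vt/(Pplat − PEEP) = 460.0 / (12.0 − 5) = 460.0/7.0 = 65.714 mL/cmH2O.
τ = R × C = 6.986 × 0.06571 L/cmH2O = 0.4591 s.
t = −τ·ln(1 − 0.97) = −0.4591·ln(0.03) = 1.61 s.

1.61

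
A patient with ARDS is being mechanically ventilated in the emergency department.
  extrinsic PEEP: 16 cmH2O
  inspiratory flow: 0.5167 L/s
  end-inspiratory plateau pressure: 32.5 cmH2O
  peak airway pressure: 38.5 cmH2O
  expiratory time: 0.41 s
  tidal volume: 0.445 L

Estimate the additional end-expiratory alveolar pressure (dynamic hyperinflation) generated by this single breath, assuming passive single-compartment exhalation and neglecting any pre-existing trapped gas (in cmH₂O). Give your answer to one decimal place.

4.5

R = (PIP − Pplat)/V̇ = (38.5 − 32.5) / 0.5167 = 6.0/0.5167 = 11.612 cmH2O·s/L.
C = Vt/(Pplat − PEEP) = 445.0 / (32.5 − 16) = 445.0/16.5 = 26.97 mL/cmH2O.
τ = R × C = 11.612 × 0.02697 L/cmH2O = 0.3132 s.
Fraction remaining = e^(−Te/τ) = e^(−0.41/0.3132) = 0.2701; trapped volume = 445.0 × 0.2701 = 120.19 mL.
Additional alveolar pressure from trapping ≈ V_trapped / C = 120.19 / 26.97 = 4.456 cmH2O.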